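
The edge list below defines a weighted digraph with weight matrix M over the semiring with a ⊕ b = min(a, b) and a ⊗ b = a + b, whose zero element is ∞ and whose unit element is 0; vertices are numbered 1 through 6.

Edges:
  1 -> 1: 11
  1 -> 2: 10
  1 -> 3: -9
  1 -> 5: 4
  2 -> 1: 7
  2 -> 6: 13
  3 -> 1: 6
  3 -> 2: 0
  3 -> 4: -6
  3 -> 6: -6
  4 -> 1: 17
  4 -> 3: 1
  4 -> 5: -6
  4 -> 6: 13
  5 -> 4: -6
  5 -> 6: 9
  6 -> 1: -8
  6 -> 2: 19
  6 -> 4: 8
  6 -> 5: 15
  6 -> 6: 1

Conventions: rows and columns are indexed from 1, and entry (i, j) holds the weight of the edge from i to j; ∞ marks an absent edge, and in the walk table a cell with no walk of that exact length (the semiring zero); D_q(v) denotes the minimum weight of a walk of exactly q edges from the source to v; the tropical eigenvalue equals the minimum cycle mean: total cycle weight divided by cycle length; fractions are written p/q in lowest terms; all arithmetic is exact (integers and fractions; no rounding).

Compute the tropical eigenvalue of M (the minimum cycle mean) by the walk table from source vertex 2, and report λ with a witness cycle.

q=0: [∞, 0, ∞, ∞, ∞, ∞]
q=1: [7, ∞, ∞, ∞, ∞, 13]
q=2: [5, 17, -2, 21, 11, 14]
q=3: [4, -2, -4, -8, 9, -8]
q=4: [-16, -4, -7, -10, -14, -10]
q=5: [-18, -7, -25, -20, -16, -13]
q=6: [-21, -25, -27, -31, -26, -31]
Optimal cycle mean attained by: cycle 1->3->6->1, total (-9) + (-6) + (-8), length 3.
Answer: λ = -23/3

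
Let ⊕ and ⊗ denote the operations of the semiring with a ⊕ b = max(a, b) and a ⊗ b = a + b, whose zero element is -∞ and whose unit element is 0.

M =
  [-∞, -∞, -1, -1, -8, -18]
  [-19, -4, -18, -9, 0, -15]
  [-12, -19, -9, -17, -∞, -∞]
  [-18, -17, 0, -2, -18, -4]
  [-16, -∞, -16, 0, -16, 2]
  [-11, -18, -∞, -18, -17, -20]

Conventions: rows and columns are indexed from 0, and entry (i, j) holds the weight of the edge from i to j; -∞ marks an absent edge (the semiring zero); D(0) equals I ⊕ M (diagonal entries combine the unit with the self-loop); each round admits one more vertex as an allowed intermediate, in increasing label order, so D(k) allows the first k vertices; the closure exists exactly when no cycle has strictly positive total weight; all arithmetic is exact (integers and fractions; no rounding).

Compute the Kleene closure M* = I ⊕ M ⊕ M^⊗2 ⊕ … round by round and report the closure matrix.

D(0):
  [0, -∞, -1, -1, -8, -18]
  [-19, 0, -18, -9, 0, -15]
  [-12, -19, 0, -17, -∞, -∞]
  [-18, -17, 0, 0, -18, -4]
  [-16, -∞, -16, 0, 0, 2]
  [-11, -18, -∞, -18, -17, 0]
D(1):
  [0, -∞, -1, -1, -8, -18]
  [-19, 0, -18, -9, 0, -15]
  [-12, -19, 0, -13, -20, -30]
  [-18, -17, 0, 0, -18, -4]
  [-16, -∞, -16, 0, 0, 2]
  [-11, -18, -12, -12, -17, 0]
D(2):
  [0, -∞, -1, -1, -8, -18]
  [-19, 0, -18, -9, 0, -15]
  [-12, -19, 0, -13, -19, -30]
  [-18, -17, 0, 0, -17, -4]
  [-16, -∞, -16, 0, 0, 2]
  [-11, -18, -12, -12, -17, 0]
D(3):
  [0, -20, -1, -1, -8, -18]
  [-19, 0, -18, -9, 0, -15]
  [-12, -19, 0, -13, -19, -30]
  [-12, -17, 0, 0, -17, -4]
  [-16, -35, -16, 0, 0, 2]
  [-11, -18, -12, -12, -17, 0]
D(4):
  [0, -18, -1, -1, -8, -5]
  [-19, 0, -9, -9, 0, -13]
  [-12, -19, 0, -13, -19, -17]
  [-12, -17, 0, 0, -17, -4]
  [-12, -17, 0, 0, 0, 2]
  [-11, -18, -12, -12, -17, 0]
D(5):
  [0, -18, -1, -1, -8, -5]
  [-12, 0, 0, 0, 0, 2]
  [-12, -19, 0, -13, -19, -17]
  [-12, -17, 0, 0, -17, -4]
  [-12, -17, 0, 0, 0, 2]
  [-11, -18, -12, -12, -17, 0]
D(6):
  [0, -18, -1, -1, -8, -5]
  [-9, 0, 0, 0, 0, 2]
  [-12, -19, 0, -13, -19, -17]
  [-12, -17, 0, 0, -17, -4]
  [-9, -16, 0, 0, 0, 2]
  [-11, -18, -12, -12, -17, 0]
Answer: M* = [[0, -18, -1, -1, -8, -5], [-9, 0, 0, 0, 0, 2], [-12, -19, 0, -13, -19, -17], [-12, -17, 0, 0, -17, -4], [-9, -16, 0, 0, 0, 2], [-11, -18, -12, -12, -17, 0]]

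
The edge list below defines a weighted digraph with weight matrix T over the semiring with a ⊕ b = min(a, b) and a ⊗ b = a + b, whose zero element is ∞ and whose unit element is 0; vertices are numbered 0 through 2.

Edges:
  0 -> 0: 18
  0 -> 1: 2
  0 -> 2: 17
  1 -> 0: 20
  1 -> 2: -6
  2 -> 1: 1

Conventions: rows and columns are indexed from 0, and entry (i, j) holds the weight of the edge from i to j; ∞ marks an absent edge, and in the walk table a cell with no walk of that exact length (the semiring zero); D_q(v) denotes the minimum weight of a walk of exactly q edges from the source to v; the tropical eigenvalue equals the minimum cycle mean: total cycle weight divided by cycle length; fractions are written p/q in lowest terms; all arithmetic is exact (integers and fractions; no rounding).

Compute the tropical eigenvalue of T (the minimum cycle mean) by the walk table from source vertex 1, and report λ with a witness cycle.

q=0: [∞, 0, ∞]
q=1: [20, ∞, -6]
q=2: [38, -5, 37]
q=3: [15, 38, -11]
Optimal cycle mean attained by: cycle 1->2->1, total (-6) + 1, length 2.
Answer: λ = -5/2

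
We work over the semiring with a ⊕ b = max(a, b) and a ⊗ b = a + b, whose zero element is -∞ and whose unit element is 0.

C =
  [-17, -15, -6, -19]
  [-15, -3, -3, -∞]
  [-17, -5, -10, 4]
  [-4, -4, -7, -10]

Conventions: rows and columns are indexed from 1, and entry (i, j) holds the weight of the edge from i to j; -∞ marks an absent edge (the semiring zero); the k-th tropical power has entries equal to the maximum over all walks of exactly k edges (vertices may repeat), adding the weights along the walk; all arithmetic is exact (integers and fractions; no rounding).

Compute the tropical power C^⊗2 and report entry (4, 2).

C^⊗2:
  [-23, -11, -16, -2]
  [-18, -6, -6, 1]
  [0, 0, -3, -6]
  [-14, -7, -7, -3]
Key observation: the optimum is the walk 4->2->2, with weight (-4) + (-3) = -7.
Optimal value attained by: walk 4->2->2.
Answer: (C^⊗2)[4][2] = -7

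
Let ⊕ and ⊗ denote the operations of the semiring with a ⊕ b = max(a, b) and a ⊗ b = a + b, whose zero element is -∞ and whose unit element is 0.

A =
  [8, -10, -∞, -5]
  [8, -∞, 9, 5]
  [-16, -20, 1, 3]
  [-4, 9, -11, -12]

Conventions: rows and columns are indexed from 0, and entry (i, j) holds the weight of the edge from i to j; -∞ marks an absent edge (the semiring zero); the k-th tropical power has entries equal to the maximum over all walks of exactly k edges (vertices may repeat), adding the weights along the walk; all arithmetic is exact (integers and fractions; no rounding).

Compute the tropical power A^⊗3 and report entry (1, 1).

A^⊗2:
  [16, 4, -1, 3]
  [16, 14, 10, 12]
  [-1, 12, 2, 4]
  [17, -3, 18, 14]
A^⊗3:
  [24, 12, 13, 11]
  [24, 21, 23, 19]
  [20, 13, 21, 17]
  [25, 23, 19, 21]
Key observation: the optimum is the walk 1->2->3->1, with weight 9 + 3 + 9 = 21.
Optimal value attained by: walk 1->2->3->1.
Answer: (A^⊗3)[1][1] = 21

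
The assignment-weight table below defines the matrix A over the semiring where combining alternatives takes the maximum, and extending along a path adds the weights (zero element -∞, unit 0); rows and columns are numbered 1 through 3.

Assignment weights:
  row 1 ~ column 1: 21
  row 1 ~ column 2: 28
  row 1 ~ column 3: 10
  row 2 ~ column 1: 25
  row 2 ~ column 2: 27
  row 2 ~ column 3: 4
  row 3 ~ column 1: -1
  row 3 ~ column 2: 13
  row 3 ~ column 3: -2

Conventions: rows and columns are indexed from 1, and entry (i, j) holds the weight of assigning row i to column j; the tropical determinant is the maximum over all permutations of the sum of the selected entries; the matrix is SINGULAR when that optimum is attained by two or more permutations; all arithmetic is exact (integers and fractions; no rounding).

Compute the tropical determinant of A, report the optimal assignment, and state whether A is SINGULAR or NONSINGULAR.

σ = (1, 2, 3): 21 + 27 + (-2) = 46
σ = (1, 3, 2): 21 + 4 + 13 = 38
σ = (2, 1, 3): 28 + 25 + (-2) = 51
σ = (2, 3, 1): 28 + 4 + (-1) = 31
σ = (3, 1, 2): 10 + 25 + 13 = 48
σ = (3, 2, 1): 10 + 27 + (-1) = 36
Optimal value attained by: σ = (2, 1, 3).
Answer: det⊕(A) = 51; verdict: NONSINGULAR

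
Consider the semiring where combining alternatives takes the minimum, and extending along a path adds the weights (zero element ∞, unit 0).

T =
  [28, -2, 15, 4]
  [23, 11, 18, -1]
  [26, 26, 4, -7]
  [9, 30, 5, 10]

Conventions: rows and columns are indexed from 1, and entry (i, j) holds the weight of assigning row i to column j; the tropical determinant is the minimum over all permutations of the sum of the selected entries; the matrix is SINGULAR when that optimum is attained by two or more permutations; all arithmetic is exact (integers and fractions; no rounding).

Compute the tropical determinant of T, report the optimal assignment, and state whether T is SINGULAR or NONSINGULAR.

σ = (1, 2, 3, 4): 28 + 11 + 4 + 10 = 53
σ = (1, 2, 4, 3): 28 + 11 + (-7) + 5 = 37
σ = (1, 3, 2, 4): 28 + 18 + 26 + 10 = 82
σ = (1, 3, 4, 2): 28 + 18 + (-7) + 30 = 69
σ = (1, 4, 2, 3): 28 + (-1) + 26 + 5 = 58
σ = (1, 4, 3, 2): 28 + (-1) + 4 + 30 = 61
σ = (2, 1, 3, 4): (-2) + 23 + 4 + 10 = 35
σ = (2, 1, 4, 3): (-2) + 23 + (-7) + 5 = 19
σ = (2, 3, 1, 4): (-2) + 18 + 26 + 10 = 52
σ = (2, 3, 4, 1): (-2) + 18 + (-7) + 9 = 18
σ = (2, 4, 1, 3): (-2) + (-1) + 26 + 5 = 28
σ = (2, 4, 3, 1): (-2) + (-1) + 4 + 9 = 10
σ = (3, 1, 2, 4): 15 + 23 + 26 + 10 = 74
σ = (3, 1, 4, 2): 15 + 23 + (-7) + 30 = 61
σ = (3, 2, 1, 4): 15 + 11 + 26 + 10 = 62
σ = (3, 2, 4, 1): 15 + 11 + (-7) + 9 = 28
σ = (3, 4, 1, 2): 15 + (-1) + 26 + 30 = 70
σ = (3, 4, 2, 1): 15 + (-1) + 26 + 9 = 49
σ = (4, 1, 2, 3): 4 + 23 + 26 + 5 = 58
σ = (4, 1, 3, 2): 4 + 23 + 4 + 30 = 61
σ = (4, 2, 1, 3): 4 + 11 + 26 + 5 = 46
σ = (4, 2, 3, 1): 4 + 11 + 4 + 9 = 28
σ = (4, 3, 1, 2): 4 + 18 + 26 + 30 = 78
σ = (4, 3, 2, 1): 4 + 18 + 26 + 9 = 57
Optimal value attained by: σ = (2, 4, 3, 1).
Answer: det⊕(T) = 10; verdict: NONSINGULAR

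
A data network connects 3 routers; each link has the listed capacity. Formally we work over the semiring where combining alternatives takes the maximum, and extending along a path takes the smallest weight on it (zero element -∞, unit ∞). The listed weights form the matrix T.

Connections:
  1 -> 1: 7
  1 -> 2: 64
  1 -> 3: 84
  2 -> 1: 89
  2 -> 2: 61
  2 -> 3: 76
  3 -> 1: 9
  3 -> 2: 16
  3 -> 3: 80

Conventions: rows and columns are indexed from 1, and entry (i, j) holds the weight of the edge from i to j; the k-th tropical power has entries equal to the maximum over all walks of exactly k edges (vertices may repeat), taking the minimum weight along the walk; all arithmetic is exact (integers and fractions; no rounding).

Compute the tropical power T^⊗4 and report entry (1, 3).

T^⊗2:
  [64, 61, 80]
  [61, 64, 84]
  [16, 16, 80]
T^⊗3:
  [61, 64, 80]
  [64, 61, 80]
  [16, 16, 80]
T^⊗4:
  [64, 61, 80]
  [61, 64, 80]
  [16, 16, 80]
Key observation: the optimum is the walk 1->3->3->3->3, with weight 84 min 80 min 80 min 80 = 80.
Optimal value attained by: walk 1->3->3->3->3.
Answer: (T^⊗4)[1][3] = 80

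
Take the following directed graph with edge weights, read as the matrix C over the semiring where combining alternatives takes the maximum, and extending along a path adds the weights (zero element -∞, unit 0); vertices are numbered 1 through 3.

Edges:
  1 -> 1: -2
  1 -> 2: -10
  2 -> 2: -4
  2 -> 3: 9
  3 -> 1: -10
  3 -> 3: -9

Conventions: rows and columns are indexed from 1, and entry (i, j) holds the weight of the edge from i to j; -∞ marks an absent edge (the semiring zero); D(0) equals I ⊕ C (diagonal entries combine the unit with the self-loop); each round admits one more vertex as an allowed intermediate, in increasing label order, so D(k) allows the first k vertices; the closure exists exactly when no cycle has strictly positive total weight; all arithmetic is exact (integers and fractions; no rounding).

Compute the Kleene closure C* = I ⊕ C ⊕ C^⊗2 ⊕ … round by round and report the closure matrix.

D(0):
  [0, -10, -∞]
  [-∞, 0, 9]
  [-10, -∞, 0]
D(1):
  [0, -10, -∞]
  [-∞, 0, 9]
  [-10, -20, 0]
D(2):
  [0, -10, -1]
  [-∞, 0, 9]
  [-10, -20, 0]
D(3):
  [0, -10, -1]
  [-1, 0, 9]
  [-10, -20, 0]
Answer: C* = [[0, -10, -1], [-1, 0, 9], [-10, -20, 0]]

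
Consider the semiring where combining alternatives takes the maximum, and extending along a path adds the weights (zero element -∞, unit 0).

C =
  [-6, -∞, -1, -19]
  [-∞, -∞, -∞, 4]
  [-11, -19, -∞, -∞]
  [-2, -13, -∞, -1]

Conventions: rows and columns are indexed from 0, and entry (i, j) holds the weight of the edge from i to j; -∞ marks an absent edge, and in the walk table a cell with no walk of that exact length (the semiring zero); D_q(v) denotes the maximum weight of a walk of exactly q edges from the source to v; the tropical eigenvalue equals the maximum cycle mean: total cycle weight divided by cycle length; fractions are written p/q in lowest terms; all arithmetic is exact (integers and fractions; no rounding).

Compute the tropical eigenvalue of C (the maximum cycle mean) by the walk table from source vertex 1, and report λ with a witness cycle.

q=0: [-∞, 0, -∞, -∞]
q=1: [-∞, -∞, -∞, 4]
q=2: [2, -9, -∞, 3]
q=3: [1, -10, 1, 2]
q=4: [0, -11, 0, 1]
Optimal cycle mean attained by: cycle 3->3, total (-1), length 1.
Answer: λ = -1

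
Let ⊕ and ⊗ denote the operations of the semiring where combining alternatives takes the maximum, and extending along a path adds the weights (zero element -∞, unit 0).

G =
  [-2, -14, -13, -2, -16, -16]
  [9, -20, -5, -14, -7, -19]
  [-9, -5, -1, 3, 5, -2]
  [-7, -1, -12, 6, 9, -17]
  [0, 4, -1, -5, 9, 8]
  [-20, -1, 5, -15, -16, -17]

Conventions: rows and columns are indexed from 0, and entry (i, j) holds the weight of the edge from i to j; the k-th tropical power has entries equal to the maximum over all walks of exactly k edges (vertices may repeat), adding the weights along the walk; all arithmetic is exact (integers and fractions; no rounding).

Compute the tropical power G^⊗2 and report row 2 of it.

G^⊗2:
  [-4, -3, -11, 4, 7, -8]
  [7, -3, -4, 7, 2, 1]
  [5, 9, 4, 9, 14, 13]
  [9, 13, 8, 12, 18, 17]
  [13, 13, 13, 4, 18, 17]
  [8, 0, 4, 8, 10, 3]
Answer: row 2 of G^⊗2 = [5, 9, 4, 9, 14, 13]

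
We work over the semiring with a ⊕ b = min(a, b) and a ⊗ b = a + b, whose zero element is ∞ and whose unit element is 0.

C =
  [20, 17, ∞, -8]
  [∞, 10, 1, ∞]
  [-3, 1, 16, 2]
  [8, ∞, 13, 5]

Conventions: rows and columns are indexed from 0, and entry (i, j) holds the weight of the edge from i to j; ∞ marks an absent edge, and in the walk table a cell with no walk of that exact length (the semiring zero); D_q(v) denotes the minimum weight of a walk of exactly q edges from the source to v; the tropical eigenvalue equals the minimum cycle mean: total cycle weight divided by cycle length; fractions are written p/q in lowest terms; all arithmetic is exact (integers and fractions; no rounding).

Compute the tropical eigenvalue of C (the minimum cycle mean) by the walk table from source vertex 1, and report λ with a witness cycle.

q=0: [∞, 0, ∞, ∞]
q=1: [∞, 10, 1, ∞]
q=2: [-2, 2, 11, 3]
q=3: [8, 12, 3, -10]
q=4: [-2, 4, 3, -5]
Optimal cycle mean attained by: cycle 0->3->0, total (-8) + 8, length 2.
Answer: λ = 0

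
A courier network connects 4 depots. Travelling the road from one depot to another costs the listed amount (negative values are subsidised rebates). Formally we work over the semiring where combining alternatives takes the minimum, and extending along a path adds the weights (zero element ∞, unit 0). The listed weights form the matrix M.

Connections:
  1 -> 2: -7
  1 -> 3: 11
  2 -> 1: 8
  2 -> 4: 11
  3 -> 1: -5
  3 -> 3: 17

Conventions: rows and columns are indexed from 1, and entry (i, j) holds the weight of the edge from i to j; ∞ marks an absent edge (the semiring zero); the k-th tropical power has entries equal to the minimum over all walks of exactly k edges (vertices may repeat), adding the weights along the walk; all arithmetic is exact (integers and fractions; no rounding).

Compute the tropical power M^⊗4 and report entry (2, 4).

M^⊗2:
  [1, ∞, 28, 4]
  [∞, 1, 19, ∞]
  [12, -12, 6, ∞]
  [∞, ∞, ∞, ∞]
M^⊗3:
  [23, -6, 12, ∞]
  [9, ∞, 36, 12]
  [-4, 5, 23, -1]
  [∞, ∞, ∞, ∞]
M^⊗4:
  [2, 16, 29, 5]
  [31, 2, 20, ∞]
  [13, -11, 7, 16]
  [∞, ∞, ∞, ∞]
Key observation: no walk of exactly 4 edges connects these vertices, so the entry is the semiring zero.
Answer: (M^⊗4)[2][4] = ∞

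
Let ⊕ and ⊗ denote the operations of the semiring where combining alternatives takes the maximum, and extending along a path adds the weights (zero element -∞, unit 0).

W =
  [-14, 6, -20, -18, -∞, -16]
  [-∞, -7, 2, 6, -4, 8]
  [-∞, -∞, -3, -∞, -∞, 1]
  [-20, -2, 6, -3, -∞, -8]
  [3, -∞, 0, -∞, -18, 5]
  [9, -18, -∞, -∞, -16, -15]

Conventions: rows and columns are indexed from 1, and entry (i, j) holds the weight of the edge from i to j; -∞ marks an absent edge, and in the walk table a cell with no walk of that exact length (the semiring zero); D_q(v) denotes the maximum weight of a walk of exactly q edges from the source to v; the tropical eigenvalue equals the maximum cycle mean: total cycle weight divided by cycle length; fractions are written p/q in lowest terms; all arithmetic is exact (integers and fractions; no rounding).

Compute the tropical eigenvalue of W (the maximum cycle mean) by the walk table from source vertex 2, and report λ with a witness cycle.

q=0: [-∞, 0, -∞, -∞, -∞, -∞]
q=1: [-∞, -7, 2, 6, -4, 8]
q=2: [17, 4, 12, 3, -8, 3]
q=3: [12, 23, 9, 10, 0, 13]
q=4: [22, 18, 25, 29, 19, 31]
q=5: [40, 28, 35, 26, 15, 26]
q=6: [35, 46, 32, 34, 24, 36]
Optimal cycle mean attained by: cycle 1->2->6->1, total 6 + 8 + 9, length 3.
Answer: λ = 23/3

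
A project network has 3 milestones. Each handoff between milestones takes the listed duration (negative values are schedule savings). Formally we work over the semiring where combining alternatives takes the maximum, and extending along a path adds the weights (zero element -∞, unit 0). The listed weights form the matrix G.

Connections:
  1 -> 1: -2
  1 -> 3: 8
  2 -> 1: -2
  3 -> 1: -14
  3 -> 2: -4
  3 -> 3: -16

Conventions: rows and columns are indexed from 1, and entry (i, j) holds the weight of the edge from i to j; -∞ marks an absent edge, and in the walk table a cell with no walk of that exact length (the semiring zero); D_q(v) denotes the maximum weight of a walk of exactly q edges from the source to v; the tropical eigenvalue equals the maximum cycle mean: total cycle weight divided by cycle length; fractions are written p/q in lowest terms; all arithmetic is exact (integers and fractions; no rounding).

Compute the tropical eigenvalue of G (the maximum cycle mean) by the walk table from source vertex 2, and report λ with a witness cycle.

q=0: [-∞, 0, -∞]
q=1: [-2, -∞, -∞]
q=2: [-4, -∞, 6]
q=3: [-6, 2, 4]
Optimal cycle mean attained by: cycle 1->3->2->1, total 8 + (-4) + (-2), length 3.
Answer: λ = 2/3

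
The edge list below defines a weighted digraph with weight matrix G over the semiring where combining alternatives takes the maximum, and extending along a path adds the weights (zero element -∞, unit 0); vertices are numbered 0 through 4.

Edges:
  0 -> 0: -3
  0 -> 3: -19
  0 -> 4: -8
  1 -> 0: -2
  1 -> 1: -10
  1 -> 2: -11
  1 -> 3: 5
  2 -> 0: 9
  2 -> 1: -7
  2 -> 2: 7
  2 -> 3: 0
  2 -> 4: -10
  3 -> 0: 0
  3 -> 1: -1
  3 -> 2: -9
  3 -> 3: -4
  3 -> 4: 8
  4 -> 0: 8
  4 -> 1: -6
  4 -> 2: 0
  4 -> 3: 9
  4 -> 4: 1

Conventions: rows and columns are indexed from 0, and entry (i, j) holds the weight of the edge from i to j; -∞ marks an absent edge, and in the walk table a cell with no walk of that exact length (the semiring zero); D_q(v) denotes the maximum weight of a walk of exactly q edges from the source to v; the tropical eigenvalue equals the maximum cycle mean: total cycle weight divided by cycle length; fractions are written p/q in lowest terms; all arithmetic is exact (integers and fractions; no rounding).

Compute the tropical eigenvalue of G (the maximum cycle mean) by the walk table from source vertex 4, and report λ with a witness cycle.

q=0: [-∞, -∞, -∞, -∞, 0]
q=1: [8, -6, 0, 9, 1]
q=2: [9, 8, 7, 10, 17]
q=3: [25, 11, 17, 26, 18]
q=4: [26, 25, 24, 27, 34]
q=5: [42, 28, 34, 43, 35]
Optimal cycle mean attained by: cycle 3->4->3, total 8 + 9, length 2.
Answer: λ = 17/2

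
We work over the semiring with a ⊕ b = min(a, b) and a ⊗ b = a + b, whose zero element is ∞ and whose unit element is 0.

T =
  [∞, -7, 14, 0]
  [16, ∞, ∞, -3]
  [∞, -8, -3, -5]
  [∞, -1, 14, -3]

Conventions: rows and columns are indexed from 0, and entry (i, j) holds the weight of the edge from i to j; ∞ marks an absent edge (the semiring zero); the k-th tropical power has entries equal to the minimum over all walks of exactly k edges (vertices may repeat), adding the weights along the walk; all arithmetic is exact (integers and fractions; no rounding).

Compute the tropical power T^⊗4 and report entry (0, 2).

T^⊗2:
  [9, -1, 11, -10]
  [∞, -4, 11, -6]
  [8, -11, -6, -11]
  [15, -4, 11, -6]
T^⊗3:
  [15, -11, 4, -13]
  [12, -7, 8, -9]
  [5, -14, -9, -14]
  [12, -7, 8, -9]
T^⊗4:
  [5, -14, 1, -16]
  [9, -10, 5, -12]
  [2, -17, -12, -17]
  [9, -10, 5, -12]
Key observation: the optimum is the walk 0->1->3->2->2, with weight (-7) + (-3) + 14 + (-3) = 1.
Optimal value attained by: walk 0->1->3->2->2.
Answer: (T^⊗4)[0][2] = 1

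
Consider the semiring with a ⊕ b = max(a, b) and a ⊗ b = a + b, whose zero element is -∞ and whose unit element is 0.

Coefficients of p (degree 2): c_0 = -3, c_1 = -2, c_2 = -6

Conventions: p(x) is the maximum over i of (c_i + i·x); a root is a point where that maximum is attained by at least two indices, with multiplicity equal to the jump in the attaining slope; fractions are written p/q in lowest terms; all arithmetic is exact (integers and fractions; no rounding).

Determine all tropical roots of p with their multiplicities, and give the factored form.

hull edge (i=0, c=-3) to (i=1, c=-2): slope 1, span 1
hull edge (i=1, c=-2) to (i=2, c=-6): slope -4, span 1
Factored form: p(x) = -6 ⊗ (x ⊕ (-1)) ⊗ (x ⊕ 4)
Answer: roots = -1 (mult 1), 4 (mult 1)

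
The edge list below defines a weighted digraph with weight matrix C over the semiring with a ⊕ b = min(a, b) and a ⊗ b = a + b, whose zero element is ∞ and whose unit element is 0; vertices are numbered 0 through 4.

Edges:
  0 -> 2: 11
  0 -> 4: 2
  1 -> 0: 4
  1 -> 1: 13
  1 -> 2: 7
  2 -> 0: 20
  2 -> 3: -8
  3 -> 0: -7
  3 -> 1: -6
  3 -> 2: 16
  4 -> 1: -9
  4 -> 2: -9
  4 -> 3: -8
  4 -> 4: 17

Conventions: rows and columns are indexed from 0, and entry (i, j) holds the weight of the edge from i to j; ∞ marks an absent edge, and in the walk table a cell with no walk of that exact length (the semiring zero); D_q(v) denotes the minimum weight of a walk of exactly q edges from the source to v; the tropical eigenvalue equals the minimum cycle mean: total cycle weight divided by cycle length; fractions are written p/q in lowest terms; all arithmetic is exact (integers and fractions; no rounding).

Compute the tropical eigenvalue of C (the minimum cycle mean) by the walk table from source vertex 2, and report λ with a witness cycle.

q=0: [∞, ∞, 0, ∞, ∞]
q=1: [20, ∞, ∞, -8, ∞]
q=2: [-15, -14, 8, ∞, 22]
q=3: [-10, -1, -7, 0, -13]
q=4: [-7, -22, -22, -21, -8]
q=5: [-28, -27, -17, -30, -5]
Optimal cycle mean attained by: cycle 0->4->2->3->0, total 2 + (-9) + (-8) + (-7), length 4.
Answer: λ = -11/2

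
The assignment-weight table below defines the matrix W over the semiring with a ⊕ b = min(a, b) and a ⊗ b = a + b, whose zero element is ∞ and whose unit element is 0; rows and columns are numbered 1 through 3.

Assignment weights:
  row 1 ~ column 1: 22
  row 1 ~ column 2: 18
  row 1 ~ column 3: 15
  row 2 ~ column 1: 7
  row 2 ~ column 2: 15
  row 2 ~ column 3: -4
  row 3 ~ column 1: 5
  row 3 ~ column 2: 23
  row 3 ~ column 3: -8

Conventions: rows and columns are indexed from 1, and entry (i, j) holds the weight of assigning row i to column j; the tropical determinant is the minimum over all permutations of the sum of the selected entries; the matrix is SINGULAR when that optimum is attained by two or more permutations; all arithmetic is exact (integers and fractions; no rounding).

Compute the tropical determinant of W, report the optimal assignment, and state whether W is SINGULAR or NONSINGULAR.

σ = (1, 2, 3): 22 + 15 + (-8) = 29
σ = (1, 3, 2): 22 + (-4) + 23 = 41
σ = (2, 1, 3): 18 + 7 + (-8) = 17
σ = (2, 3, 1): 18 + (-4) + 5 = 19
σ = (3, 1, 2): 15 + 7 + 23 = 45
σ = (3, 2, 1): 15 + 15 + 5 = 35
Optimal value attained by: σ = (2, 1, 3).
Answer: det⊕(W) = 17; verdict: NONSINGULAR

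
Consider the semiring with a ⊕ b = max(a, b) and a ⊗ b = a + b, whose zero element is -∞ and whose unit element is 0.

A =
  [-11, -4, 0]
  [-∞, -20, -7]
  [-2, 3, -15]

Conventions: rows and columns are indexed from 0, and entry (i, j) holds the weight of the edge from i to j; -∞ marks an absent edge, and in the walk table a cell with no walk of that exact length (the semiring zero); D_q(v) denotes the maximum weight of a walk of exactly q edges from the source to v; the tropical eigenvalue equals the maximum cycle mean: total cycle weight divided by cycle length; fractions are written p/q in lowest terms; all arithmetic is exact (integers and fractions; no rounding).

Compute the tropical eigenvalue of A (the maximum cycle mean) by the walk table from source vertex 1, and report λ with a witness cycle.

q=0: [-∞, 0, -∞]
q=1: [-∞, -20, -7]
q=2: [-9, -4, -22]
q=3: [-20, -13, -9]
Optimal cycle mean attained by: cycle 0->2->0, total 0 + (-2), length 2.
Answer: λ = -1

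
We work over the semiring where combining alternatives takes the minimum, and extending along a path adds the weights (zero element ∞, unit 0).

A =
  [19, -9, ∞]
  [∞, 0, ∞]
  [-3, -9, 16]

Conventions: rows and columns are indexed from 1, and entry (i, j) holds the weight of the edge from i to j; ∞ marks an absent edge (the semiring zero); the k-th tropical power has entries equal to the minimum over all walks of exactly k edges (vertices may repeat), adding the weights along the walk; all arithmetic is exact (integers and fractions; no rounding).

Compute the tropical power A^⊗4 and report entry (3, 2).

A^⊗2:
  [38, -9, ∞]
  [∞, 0, ∞]
  [13, -12, 32]
A^⊗3:
  [57, -9, ∞]
  [∞, 0, ∞]
  [29, -12, 48]
A^⊗4:
  [76, -9, ∞]
  [∞, 0, ∞]
  [45, -12, 64]
Key observation: the optimum is the walk 3->1->2->2->2, with weight (-3) + (-9) + 0 + 0 = -12.
Optimal value attained by: walk 3->1->2->2->2.
Answer: (A^⊗4)[3][2] = -12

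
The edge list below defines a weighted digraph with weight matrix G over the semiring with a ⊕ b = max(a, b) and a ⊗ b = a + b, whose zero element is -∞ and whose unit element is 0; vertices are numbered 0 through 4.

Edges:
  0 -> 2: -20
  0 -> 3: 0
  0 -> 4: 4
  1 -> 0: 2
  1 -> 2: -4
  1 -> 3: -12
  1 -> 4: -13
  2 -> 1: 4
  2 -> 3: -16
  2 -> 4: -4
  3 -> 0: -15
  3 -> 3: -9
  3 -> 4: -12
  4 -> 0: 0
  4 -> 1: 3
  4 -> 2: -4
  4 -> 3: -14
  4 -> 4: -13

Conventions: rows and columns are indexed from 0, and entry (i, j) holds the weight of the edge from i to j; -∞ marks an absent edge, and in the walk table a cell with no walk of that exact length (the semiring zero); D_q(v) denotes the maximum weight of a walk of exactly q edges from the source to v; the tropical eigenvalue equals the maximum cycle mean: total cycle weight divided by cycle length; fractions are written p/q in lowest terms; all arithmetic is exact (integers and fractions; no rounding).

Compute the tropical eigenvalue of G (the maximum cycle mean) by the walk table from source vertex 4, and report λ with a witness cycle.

q=0: [-∞, -∞, -∞, -∞, 0]
q=1: [0, 3, -4, -14, -13]
q=2: [5, 0, -1, 0, 4]
q=3: [4, 7, 0, 5, 9]
q=4: [9, 12, 5, 4, 8]
q=5: [14, 11, 8, 9, 13]
Optimal cycle mean attained by: cycle 0->4->1->0, total 4 + 3 + 2, length 3.
Answer: λ = 3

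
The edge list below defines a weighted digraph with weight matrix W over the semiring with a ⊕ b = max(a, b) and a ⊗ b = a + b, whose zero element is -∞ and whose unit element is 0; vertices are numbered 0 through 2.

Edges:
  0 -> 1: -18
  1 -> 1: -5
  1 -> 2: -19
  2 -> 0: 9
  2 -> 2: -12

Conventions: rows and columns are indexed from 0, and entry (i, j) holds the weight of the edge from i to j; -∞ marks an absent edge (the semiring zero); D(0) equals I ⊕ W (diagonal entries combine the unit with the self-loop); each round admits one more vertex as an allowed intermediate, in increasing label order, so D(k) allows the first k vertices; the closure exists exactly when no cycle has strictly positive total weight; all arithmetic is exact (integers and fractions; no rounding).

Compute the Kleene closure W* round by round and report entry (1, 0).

D(0):
  [0, -18, -∞]
  [-∞, 0, -19]
  [9, -∞, 0]
D(1):
  [0, -18, -∞]
  [-∞, 0, -19]
  [9, -9, 0]
D(2):
  [0, -18, -37]
  [-∞, 0, -19]
  [9, -9, 0]
D(3):
  [0, -18, -37]
  [-10, 0, -19]
  [9, -9, 0]
Answer: W*[1][0] = -10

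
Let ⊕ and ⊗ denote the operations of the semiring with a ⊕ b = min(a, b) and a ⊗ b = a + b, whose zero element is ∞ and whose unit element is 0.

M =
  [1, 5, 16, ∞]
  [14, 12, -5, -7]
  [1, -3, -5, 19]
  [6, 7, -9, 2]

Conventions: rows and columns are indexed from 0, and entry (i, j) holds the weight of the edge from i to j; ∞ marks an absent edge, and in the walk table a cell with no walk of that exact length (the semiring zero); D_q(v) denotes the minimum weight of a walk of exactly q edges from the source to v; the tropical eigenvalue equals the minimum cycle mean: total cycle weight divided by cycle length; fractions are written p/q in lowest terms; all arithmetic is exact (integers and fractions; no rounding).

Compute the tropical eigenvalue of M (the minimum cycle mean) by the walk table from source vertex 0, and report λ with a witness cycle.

q=0: [0, ∞, ∞, ∞]
q=1: [1, 5, 16, ∞]
q=2: [2, 6, 0, -2]
q=3: [1, -3, -11, -1]
q=4: [-10, -14, -16, -10]
Optimal cycle mean attained by: cycle 1->3->2->1, total (-7) + (-9) + (-3), length 3.
Answer: λ = -19/3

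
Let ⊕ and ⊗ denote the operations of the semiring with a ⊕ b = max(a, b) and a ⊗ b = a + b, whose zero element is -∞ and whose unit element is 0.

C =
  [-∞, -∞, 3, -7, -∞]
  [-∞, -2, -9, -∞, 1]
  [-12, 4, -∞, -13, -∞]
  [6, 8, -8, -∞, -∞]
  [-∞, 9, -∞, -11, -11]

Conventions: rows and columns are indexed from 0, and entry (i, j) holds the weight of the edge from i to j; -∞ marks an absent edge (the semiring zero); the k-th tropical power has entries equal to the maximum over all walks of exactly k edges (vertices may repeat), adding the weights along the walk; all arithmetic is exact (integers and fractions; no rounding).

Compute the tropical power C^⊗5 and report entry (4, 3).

C^⊗2:
  [-1, 7, -15, -10, -∞]
  [-21, 10, -11, -10, -1]
  [-7, 2, -5, -19, 5]
  [-20, 6, 9, -1, 9]
  [-5, 7, 0, -22, 10]
C^⊗3:
  [-4, 5, 2, -8, 8]
  [-4, 8, 1, -12, 11]
  [-13, 14, -4, -6, 3]
  [5, 18, -3, -2, 7]
  [-12, 19, -2, -1, 8]
C^⊗4:
  [-2, 17, -1, -3, 6]
  [-6, 20, -1, 0, 9]
  [0, 12, 5, -8, 15]
  [4, 16, 9, -2, 19]
  [5, 17, 10, -3, 20]
C^⊗5:
  [3, 15, 8, -5, 18]
  [6, 18, 11, -2, 21]
  [-2, 24, 3, 4, 13]
  [4, 28, 7, 8, 17]
  [3, 29, 8, 9, 18]
Key observation: the optimum is the walk 4->1->4->1->4->3, with weight 9 + 1 + 9 + 1 + (-11) = 9.
Optimal value attained by: walk 4->1->4->1->4->3.
Answer: (C^⊗5)[4][3] = 9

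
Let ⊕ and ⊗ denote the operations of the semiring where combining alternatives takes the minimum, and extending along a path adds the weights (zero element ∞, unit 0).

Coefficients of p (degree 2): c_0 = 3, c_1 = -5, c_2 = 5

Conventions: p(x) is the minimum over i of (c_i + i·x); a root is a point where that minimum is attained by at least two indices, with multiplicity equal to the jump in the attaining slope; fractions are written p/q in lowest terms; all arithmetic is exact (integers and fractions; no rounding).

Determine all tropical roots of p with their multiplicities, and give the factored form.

hull edge (i=0, c=3) to (i=1, c=-5): slope -8, span 1
hull edge (i=1, c=-5) to (i=2, c=5): slope 10, span 1
Factored form: p(x) = 5 ⊗ (x ⊕ (-10)) ⊗ (x ⊕ 8)
Answer: roots = -10 (mult 1), 8 (mult 1)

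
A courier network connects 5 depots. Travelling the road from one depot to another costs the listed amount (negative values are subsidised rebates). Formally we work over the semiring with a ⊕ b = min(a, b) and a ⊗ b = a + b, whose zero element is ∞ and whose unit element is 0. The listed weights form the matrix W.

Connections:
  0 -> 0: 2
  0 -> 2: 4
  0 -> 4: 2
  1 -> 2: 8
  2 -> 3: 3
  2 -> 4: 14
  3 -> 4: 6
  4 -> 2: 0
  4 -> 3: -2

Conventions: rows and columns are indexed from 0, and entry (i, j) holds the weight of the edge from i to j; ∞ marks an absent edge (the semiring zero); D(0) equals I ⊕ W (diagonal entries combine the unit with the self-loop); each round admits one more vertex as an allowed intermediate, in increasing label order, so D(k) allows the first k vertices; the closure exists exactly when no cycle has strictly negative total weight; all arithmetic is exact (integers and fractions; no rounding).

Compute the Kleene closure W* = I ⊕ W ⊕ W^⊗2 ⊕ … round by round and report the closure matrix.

D(0):
  [0, ∞, 4, ∞, 2]
  [∞, 0, 8, ∞, ∞]
  [∞, ∞, 0, 3, 14]
  [∞, ∞, ∞, 0, 6]
  [∞, ∞, 0, -2, 0]
D(1):
  [0, ∞, 4, ∞, 2]
  [∞, 0, 8, ∞, ∞]
  [∞, ∞, 0, 3, 14]
  [∞, ∞, ∞, 0, 6]
  [∞, ∞, 0, -2, 0]
D(2):
  [0, ∞, 4, ∞, 2]
  [∞, 0, 8, ∞, ∞]
  [∞, ∞, 0, 3, 14]
  [∞, ∞, ∞, 0, 6]
  [∞, ∞, 0, -2, 0]
D(3):
  [0, ∞, 4, 7, 2]
  [∞, 0, 8, 11, 22]
  [∞, ∞, 0, 3, 14]
  [∞, ∞, ∞, 0, 6]
  [∞, ∞, 0, -2, 0]
D(4):
  [0, ∞, 4, 7, 2]
  [∞, 0, 8, 11, 17]
  [∞, ∞, 0, 3, 9]
  [∞, ∞, ∞, 0, 6]
  [∞, ∞, 0, -2, 0]
D(5):
  [0, ∞, 2, 0, 2]
  [∞, 0, 8, 11, 17]
  [∞, ∞, 0, 3, 9]
  [∞, ∞, 6, 0, 6]
  [∞, ∞, 0, -2, 0]
Answer: W* = [[0, ∞, 2, 0, 2], [∞, 0, 8, 11, 17], [∞, ∞, 0, 3, 9], [∞, ∞, 6, 0, 6], [∞, ∞, 0, -2, 0]]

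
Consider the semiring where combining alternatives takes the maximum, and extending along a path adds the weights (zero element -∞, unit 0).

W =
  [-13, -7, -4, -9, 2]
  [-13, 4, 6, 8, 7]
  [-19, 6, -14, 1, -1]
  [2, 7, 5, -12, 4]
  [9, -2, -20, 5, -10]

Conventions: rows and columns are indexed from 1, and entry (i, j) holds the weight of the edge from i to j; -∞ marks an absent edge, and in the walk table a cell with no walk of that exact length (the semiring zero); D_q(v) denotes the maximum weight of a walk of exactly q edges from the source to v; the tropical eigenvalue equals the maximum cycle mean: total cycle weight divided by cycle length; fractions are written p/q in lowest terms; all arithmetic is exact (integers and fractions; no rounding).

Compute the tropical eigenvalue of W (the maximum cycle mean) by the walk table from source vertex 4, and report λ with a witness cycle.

q=0: [-∞, -∞, -∞, 0, -∞]
q=1: [2, 7, 5, -12, 4]
q=2: [13, 11, 13, 15, 14]
q=3: [23, 22, 20, 19, 19]
q=4: [28, 26, 28, 30, 29]
q=5: [38, 37, 35, 34, 34]
Optimal cycle mean attained by: cycle 2->4->2, total 8 + 7, length 2.
Answer: λ = 15/2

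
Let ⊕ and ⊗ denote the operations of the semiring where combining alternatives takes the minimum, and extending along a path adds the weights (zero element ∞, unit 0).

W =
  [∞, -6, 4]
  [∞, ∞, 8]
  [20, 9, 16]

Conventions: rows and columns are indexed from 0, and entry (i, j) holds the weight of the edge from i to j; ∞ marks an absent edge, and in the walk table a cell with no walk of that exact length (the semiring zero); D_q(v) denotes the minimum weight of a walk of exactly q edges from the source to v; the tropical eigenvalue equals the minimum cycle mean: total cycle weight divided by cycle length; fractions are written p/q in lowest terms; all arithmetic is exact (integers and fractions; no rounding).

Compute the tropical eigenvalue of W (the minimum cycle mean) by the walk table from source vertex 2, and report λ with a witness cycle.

q=0: [∞, ∞, 0]
q=1: [20, 9, 16]
q=2: [36, 14, 17]
q=3: [37, 26, 22]
Optimal cycle mean attained by: cycle 0->1->2->0, total (-6) + 8 + 20, length 3.
Answer: λ = 22/3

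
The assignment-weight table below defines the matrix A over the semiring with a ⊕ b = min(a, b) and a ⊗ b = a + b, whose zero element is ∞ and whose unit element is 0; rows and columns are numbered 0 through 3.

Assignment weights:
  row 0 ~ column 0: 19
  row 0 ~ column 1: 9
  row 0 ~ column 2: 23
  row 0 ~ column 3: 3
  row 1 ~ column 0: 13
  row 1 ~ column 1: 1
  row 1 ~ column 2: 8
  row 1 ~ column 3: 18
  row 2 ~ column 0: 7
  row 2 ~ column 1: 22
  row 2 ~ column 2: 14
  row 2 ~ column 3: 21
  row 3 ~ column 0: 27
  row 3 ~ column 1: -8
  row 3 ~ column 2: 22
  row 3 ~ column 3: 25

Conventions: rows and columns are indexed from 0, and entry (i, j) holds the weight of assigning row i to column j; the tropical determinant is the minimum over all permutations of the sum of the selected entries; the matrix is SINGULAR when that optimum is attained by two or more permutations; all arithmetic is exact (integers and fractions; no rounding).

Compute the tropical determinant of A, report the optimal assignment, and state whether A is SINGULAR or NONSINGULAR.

σ = (0, 1, 2, 3): 19 + 1 + 14 + 25 = 59
σ = (0, 1, 3, 2): 19 + 1 + 21 + 22 = 63
σ = (0, 2, 1, 3): 19 + 8 + 22 + 25 = 74
σ = (0, 2, 3, 1): 19 + 8 + 21 + (-8) = 40
σ = (0, 3, 1, 2): 19 + 18 + 22 + 22 = 81
σ = (0, 3, 2, 1): 19 + 18 + 14 + (-8) = 43
σ = (1, 0, 2, 3): 9 + 13 + 14 + 25 = 61
σ = (1, 0, 3, 2): 9 + 13 + 21 + 22 = 65
σ = (1, 2, 0, 3): 9 + 8 + 7 + 25 = 49
σ = (1, 2, 3, 0): 9 + 8 + 21 + 27 = 65
σ = (1, 3, 0, 2): 9 + 18 + 7 + 22 = 56
σ = (1, 3, 2, 0): 9 + 18 + 14 + 27 = 68
σ = (2, 0, 1, 3): 23 + 13 + 22 + 25 = 83
σ = (2, 0, 3, 1): 23 + 13 + 21 + (-8) = 49
σ = (2, 1, 0, 3): 23 + 1 + 7 + 25 = 56
σ = (2, 1, 3, 0): 23 + 1 + 21 + 27 = 72
σ = (2, 3, 0, 1): 23 + 18 + 7 + (-8) = 40
σ = (2, 3, 1, 0): 23 + 18 + 22 + 27 = 90
σ = (3, 0, 1, 2): 3 + 13 + 22 + 22 = 60
σ = (3, 0, 2, 1): 3 + 13 + 14 + (-8) = 22
σ = (3, 1, 0, 2): 3 + 1 + 7 + 22 = 33
σ = (3, 1, 2, 0): 3 + 1 + 14 + 27 = 45
σ = (3, 2, 0, 1): 3 + 8 + 7 + (-8) = 10
σ = (3, 2, 1, 0): 3 + 8 + 22 + 27 = 60
Optimal value attained by: σ = (3, 2, 0, 1).
Answer: det⊕(A) = 10; verdict: NONSINGULAR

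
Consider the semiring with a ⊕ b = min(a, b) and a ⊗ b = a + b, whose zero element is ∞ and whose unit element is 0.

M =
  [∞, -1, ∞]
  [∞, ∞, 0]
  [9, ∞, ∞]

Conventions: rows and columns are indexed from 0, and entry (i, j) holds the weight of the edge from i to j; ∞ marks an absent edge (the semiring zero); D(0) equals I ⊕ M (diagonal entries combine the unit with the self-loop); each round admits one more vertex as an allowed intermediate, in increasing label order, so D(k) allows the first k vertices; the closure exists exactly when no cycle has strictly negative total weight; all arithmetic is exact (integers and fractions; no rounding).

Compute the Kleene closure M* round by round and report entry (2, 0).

D(0):
  [0, -1, ∞]
  [∞, 0, 0]
  [9, ∞, 0]
D(1):
  [0, -1, ∞]
  [∞, 0, 0]
  [9, 8, 0]
D(2):
  [0, -1, -1]
  [∞, 0, 0]
  [9, 8, 0]
D(3):
  [0, -1, -1]
  [9, 0, 0]
  [9, 8, 0]
Answer: M*[2][0] = 9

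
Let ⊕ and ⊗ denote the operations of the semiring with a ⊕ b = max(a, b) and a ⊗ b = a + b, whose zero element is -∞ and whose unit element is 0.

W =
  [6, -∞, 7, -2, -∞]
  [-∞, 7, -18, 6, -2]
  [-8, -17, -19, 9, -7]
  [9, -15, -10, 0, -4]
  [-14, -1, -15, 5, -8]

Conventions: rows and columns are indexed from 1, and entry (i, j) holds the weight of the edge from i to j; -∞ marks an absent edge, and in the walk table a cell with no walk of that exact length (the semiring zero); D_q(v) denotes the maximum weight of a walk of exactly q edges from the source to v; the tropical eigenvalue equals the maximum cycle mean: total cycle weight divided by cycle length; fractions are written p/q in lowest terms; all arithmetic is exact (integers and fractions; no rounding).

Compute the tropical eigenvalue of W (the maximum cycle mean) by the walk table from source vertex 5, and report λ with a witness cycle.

q=0: [-∞, -∞, -∞, -∞, 0]
q=1: [-14, -1, -15, 5, -8]
q=2: [14, 6, -5, 5, 1]
q=3: [20, 13, 21, 12, 4]
q=4: [26, 20, 27, 30, 14]
q=5: [39, 27, 33, 36, 26]
Optimal cycle mean attained by: cycle 1->3->4->1, total 7 + 9 + 9, length 3.
Answer: λ = 25/3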